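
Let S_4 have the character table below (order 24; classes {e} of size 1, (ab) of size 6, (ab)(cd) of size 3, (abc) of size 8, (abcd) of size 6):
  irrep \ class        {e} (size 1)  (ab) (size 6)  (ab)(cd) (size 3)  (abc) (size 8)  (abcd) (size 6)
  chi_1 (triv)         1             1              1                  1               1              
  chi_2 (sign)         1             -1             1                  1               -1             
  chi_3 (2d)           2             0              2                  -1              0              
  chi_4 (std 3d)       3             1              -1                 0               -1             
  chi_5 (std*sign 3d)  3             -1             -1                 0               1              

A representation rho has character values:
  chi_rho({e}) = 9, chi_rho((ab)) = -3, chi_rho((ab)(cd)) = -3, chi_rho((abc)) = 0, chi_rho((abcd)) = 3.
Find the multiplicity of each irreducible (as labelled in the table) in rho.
Multiplicities: chi_1: 0, chi_2: 0, chi_3: 0, chi_4: 0, chi_5: 3.

Reasoning: Use <chi_rho, chi> = (1/|G|) sum_C |C| * chi_rho(C) * conj(chi(C)) with |G| = 24 for each irreducible chi in the table:
  <chi_rho, chi_1> = (1/24)[1*(9)*conj(1) + 6*(-3)*conj(1) + 3*(-3)*conj(1) + 8*(0)*conj(1) + 6*(3)*conj(1)]
      = (1/24)[(9) + (-18) + (-9) + (0) + (18)] = 0/24 = 0
  <chi_rho, chi_2> = (1/24)[1*(9)*conj(1) + 6*(-3)*conj(-1) + 3*(-3)*conj(1) + 8*(0)*conj(1) + 6*(3)*conj(-1)]
      = (1/24)[(9) + (18) + (-9) + (0) + (-18)] = 0/24 = 0
  <chi_rho, chi_3> = (1/24)[1*(9)*conj(2) + 6*(-3)*conj(0) + 3*(-3)*conj(2) + 8*(0)*conj(-1) + 6*(3)*conj(0)]
      = (1/24)[(18) + (0) + (-18) + (0) + (0)] = 0/24 = 0
  <chi_rho, chi_4> = (1/24)[1*(9)*conj(3) + 6*(-3)*conj(1) + 3*(-3)*conj(-1) + 8*(0)*conj(0) + 6*(3)*conj(-1)]
      = (1/24)[(27) + (-18) + (9) + (0) + (-18)] = 0/24 = 0
  <chi_rho, chi_5> = (1/24)[1*(9)*conj(3) + 6*(-3)*conj(-1) + 3*(-3)*conj(-1) + 8*(0)*conj(0) + 6*(3)*conj(1)]
      = (1/24)[(27) + (18) + (9) + (0) + (18)] = 72/24 = 3
Dimension check: dim(rho) = sum (mult * dim) = 0*1 + 0*1 + 0*2 + 0*3 + 3*3 = 9 = chi_rho(e) = 9.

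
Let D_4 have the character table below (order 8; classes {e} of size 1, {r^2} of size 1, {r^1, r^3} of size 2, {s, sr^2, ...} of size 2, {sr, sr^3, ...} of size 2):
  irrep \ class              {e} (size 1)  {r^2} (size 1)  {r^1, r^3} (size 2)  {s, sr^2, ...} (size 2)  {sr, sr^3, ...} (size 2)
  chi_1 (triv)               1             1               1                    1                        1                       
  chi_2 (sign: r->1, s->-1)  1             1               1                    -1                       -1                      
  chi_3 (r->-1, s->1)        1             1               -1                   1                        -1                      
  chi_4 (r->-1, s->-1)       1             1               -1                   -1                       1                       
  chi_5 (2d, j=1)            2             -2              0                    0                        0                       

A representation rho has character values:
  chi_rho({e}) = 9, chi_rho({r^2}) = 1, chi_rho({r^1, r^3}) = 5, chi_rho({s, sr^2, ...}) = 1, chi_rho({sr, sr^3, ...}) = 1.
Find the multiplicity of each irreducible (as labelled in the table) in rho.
Multiplicities: chi_1: 3, chi_2: 2, chi_3: 0, chi_4: 0, chi_5: 2.

Working: Use <chi_rho, chi> = (1/|G|) sum_C |C| * chi_rho(C) * conj(chi(C)) with |G| = 8 for each irreducible chi in the table:
  <chi_rho, chi_1> = (1/8)[1*(9)*conj(1) + 1*(1)*conj(1) + 2*(5)*conj(1) + 2*(1)*conj(1) + 2*(1)*conj(1)]
      = (1/8)[(9) + (1) + (10) + (2) + (2)] = 24/8 = 3
  <chi_rho, chi_2> = (1/8)[1*(9)*conj(1) + 1*(1)*conj(1) + 2*(5)*conj(1) + 2*(1)*conj(-1) + 2*(1)*conj(-1)]
      = (1/8)[(9) + (1) + (10) + (-2) + (-2)] = 16/8 = 2
  <chi_rho, chi_3> = (1/8)[1*(9)*conj(1) + 1*(1)*conj(1) + 2*(5)*conj(-1) + 2*(1)*conj(1) + 2*(1)*conj(-1)]
      = (1/8)[(9) + (1) + (-10) + (2) + (-2)] = 0/8 = 0
  <chi_rho, chi_4> = (1/8)[1*(9)*conj(1) + 1*(1)*conj(1) + 2*(5)*conj(-1) + 2*(1)*conj(-1) + 2*(1)*conj(1)]
      = (1/8)[(9) + (1) + (-10) + (-2) + (2)] = 0/8 = 0
  <chi_rho, chi_5> = (1/8)[1*(9)*conj(2) + 1*(1)*conj(-2) + 2*(5)*conj(0) + 2*(1)*conj(0) + 2*(1)*conj(0)]
      = (1/8)[(18) + (-2) + (0) + (0) + (0)] = 16/8 = 2
Dimension check: dim(rho) = sum (mult * dim) = 3*1 + 2*1 + 0*1 + 0*1 + 2*2 = 9 = chi_rho(e) = 9.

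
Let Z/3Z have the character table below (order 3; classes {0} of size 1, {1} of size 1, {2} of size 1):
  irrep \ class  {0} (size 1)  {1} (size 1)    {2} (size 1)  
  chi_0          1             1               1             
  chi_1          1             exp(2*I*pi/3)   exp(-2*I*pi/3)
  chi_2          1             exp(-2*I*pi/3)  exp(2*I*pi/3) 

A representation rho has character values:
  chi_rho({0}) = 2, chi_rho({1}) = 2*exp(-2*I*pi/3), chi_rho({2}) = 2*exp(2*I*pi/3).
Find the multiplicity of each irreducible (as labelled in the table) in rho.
Multiplicities: chi_0: 0, chi_1: 0, chi_2: 2.

Details: Use <chi_rho, chi> = (1/|G|) sum_C |C| * chi_rho(C) * conj(chi(C)) with |G| = 3 for each irreducible chi in the table:
  <chi_rho, chi_0> = (1/3)[1*(2)*conj(1) + 1*(2*exp(-2*I*pi/3))*conj(1) + 1*(2*exp(2*I*pi/3))*conj(1)]
      = (1/3)[(2) + (2*exp(-2*I*pi/3)) + (2*exp(2*I*pi/3))] = 0/3 = 0
  <chi_rho, chi_1> = (1/3)[1*(2)*conj(1) + 1*(2*exp(-2*I*pi/3))*conj(exp(2*I*pi/3)) + 1*(2*exp(2*I*pi/3))*conj(exp(-2*I*pi/3))]
      = (1/3)[(2) + (2*exp(2*I*pi/3)) + (2*exp(-2*I*pi/3))] = 0/3 = 0
  <chi_rho, chi_2> = (1/3)[1*(2)*conj(1) + 1*(2*exp(-2*I*pi/3))*conj(exp(-2*I*pi/3)) + 1*(2*exp(2*I*pi/3))*conj(exp(2*I*pi/3))]
      = (1/3)[(2) + (2) + (2)] = 6/3 = 2
(Exp terms are combined using exp(i*s)*conj(exp(i*t)) = exp(i*(s-t)), and sums of them are collapsed using the identity that for every m > 1 the m distinct m-th roots of unity sum to 0, e.g. 1 + exp(2*I*pi/3) + exp(-2*I*pi/3) = 0.)
Dimension check: dim(rho) = sum (mult * dim) = 0*1 + 0*1 + 2*1 = 2 = chi_rho(e) = 2.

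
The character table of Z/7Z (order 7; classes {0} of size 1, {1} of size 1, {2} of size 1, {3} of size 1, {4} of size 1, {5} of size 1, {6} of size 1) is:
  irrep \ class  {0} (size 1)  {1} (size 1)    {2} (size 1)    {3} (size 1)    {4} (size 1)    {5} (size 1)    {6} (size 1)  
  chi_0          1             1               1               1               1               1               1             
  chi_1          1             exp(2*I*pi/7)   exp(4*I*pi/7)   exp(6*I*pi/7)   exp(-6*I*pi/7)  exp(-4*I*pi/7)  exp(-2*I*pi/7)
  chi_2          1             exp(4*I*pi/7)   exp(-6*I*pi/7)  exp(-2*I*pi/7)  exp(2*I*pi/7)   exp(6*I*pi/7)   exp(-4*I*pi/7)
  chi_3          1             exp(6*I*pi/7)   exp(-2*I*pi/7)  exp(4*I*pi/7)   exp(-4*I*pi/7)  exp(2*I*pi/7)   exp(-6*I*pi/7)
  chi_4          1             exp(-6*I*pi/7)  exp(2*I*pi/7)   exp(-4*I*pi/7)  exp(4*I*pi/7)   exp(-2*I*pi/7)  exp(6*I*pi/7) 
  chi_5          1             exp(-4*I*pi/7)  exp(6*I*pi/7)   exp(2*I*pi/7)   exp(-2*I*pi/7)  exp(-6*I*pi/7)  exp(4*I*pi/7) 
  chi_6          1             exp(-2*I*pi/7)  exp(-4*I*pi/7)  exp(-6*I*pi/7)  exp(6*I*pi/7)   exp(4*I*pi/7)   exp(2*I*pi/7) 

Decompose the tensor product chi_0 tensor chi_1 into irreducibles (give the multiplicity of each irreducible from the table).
chi_0 tensor chi_1 = chi_1 (all other irreducibles have multiplicity 0).

Why: The character of a tensor product is the pointwise product (chi_0 * chi_1)(C) = chi_0(C) * chi_1(C):
  {0}: (1)*(1), {1}: (1)*(exp(2*I*pi/7)), {2}: (1)*(exp(4*I*pi/7)), {3}: (1)*(exp(6*I*pi/7)), {4}: (1)*(exp(-6*I*pi/7)), {5}: (1)*(exp(-4*I*pi/7)), {6}: (1)*(exp(-2*I*pi/7))
so (chi_0 * chi_1) takes values
  {0} -> 1, {1} -> exp(2*I*pi/7), {2} -> exp(4*I*pi/7), {3} -> exp(6*I*pi/7), {4} -> exp(-6*I*pi/7), {5} -> exp(-4*I*pi/7), {6} -> exp(-2*I*pi/7).
Now take the inner product of this character with each irreducible chi from the table, <chi_0*chi_1, chi> = (1/7) sum_C |C| (chi_0*chi_1)(C) conj(chi(C)):
  <chi_0*chi_1, chi_0> = (1/7)[1*(1)*conj(1) + 1*(exp(2*I*pi/7))*conj(1) + 1*(exp(4*I*pi/7))*conj(1) + 1*(exp(6*I*pi/7))*conj(1) + 1*(exp(-6*I*pi/7))*conj(1) + 1*(exp(-4*I*pi/7))*conj(1) + 1*(exp(-2*I*pi/7))*conj(1)]
      = (1/7)[(1) + (exp(2*I*pi/7)) + (exp(4*I*pi/7)) + (exp(6*I*pi/7)) + (exp(-6*I*pi/7)) + (exp(-4*I*pi/7)) + (exp(-2*I*pi/7))] = 0/7 = 0
  <chi_0*chi_1, chi_1> = (1/7)[1*(1)*conj(1) + 1*(exp(2*I*pi/7))*conj(exp(2*I*pi/7)) + 1*(exp(4*I*pi/7))*conj(exp(4*I*pi/7)) + 1*(exp(6*I*pi/7))*conj(exp(6*I*pi/7)) + 1*(exp(-6*I*pi/7))*conj(exp(-6*I*pi/7)) + 1*(exp(-4*I*pi/7))*conj(exp(-4*I*pi/7)) + 1*(exp(-2*I*pi/7))*conj(exp(-2*I*pi/7))]
      = (1/7)[(1) + (1) + (1) + (1) + (1) + (1) + (1)] = 7/7 = 1
  <chi_0*chi_1, chi_2> = (1/7)[1*(1)*conj(1) + 1*(exp(2*I*pi/7))*conj(exp(4*I*pi/7)) + 1*(exp(4*I*pi/7))*conj(exp(-6*I*pi/7)) + 1*(exp(6*I*pi/7))*conj(exp(-2*I*pi/7)) + 1*(exp(-6*I*pi/7))*conj(exp(2*I*pi/7)) + 1*(exp(-4*I*pi/7))*conj(exp(6*I*pi/7)) + 1*(exp(-2*I*pi/7))*conj(exp(-4*I*pi/7))]
      = (1/7)[(1) + (exp(-2*I*pi/7)) + (exp(-4*I*pi/7)) + (exp(-6*I*pi/7)) + (exp(6*I*pi/7)) + (exp(4*I*pi/7)) + (exp(2*I*pi/7))] = 0/7 = 0
  <chi_0*chi_1, chi_3> = (1/7)[1*(1)*conj(1) + 1*(exp(2*I*pi/7))*conj(exp(6*I*pi/7)) + 1*(exp(4*I*pi/7))*conj(exp(-2*I*pi/7)) + 1*(exp(6*I*pi/7))*conj(exp(4*I*pi/7)) + 1*(exp(-6*I*pi/7))*conj(exp(-4*I*pi/7)) + 1*(exp(-4*I*pi/7))*conj(exp(2*I*pi/7)) + 1*(exp(-2*I*pi/7))*conj(exp(-6*I*pi/7))]
      = (1/7)[(1) + (exp(-4*I*pi/7)) + (exp(6*I*pi/7)) + (exp(2*I*pi/7)) + (exp(-2*I*pi/7)) + (exp(-6*I*pi/7)) + (exp(4*I*pi/7))] = 0/7 = 0
  <chi_0*chi_1, chi_4> = (1/7)[1*(1)*conj(1) + 1*(exp(2*I*pi/7))*conj(exp(-6*I*pi/7)) + 1*(exp(4*I*pi/7))*conj(exp(2*I*pi/7)) + 1*(exp(6*I*pi/7))*conj(exp(-4*I*pi/7)) + 1*(exp(-6*I*pi/7))*conj(exp(4*I*pi/7)) + 1*(exp(-4*I*pi/7))*conj(exp(-2*I*pi/7)) + 1*(exp(-2*I*pi/7))*conj(exp(6*I*pi/7))]
      = (1/7)[(1) + (exp(-6*I*pi/7)) + (exp(2*I*pi/7)) + (exp(-4*I*pi/7)) + (exp(4*I*pi/7)) + (exp(-2*I*pi/7)) + (exp(6*I*pi/7))] = 0/7 = 0
  <chi_0*chi_1, chi_5> = (1/7)[1*(1)*conj(1) + 1*(exp(2*I*pi/7))*conj(exp(-4*I*pi/7)) + 1*(exp(4*I*pi/7))*conj(exp(6*I*pi/7)) + 1*(exp(6*I*pi/7))*conj(exp(2*I*pi/7)) + 1*(exp(-6*I*pi/7))*conj(exp(-2*I*pi/7)) + 1*(exp(-4*I*pi/7))*conj(exp(-6*I*pi/7)) + 1*(exp(-2*I*pi/7))*conj(exp(4*I*pi/7))]
      = (1/7)[(1) + (exp(6*I*pi/7)) + (exp(-2*I*pi/7)) + (exp(4*I*pi/7)) + (exp(-4*I*pi/7)) + (exp(2*I*pi/7)) + (exp(-6*I*pi/7))] = 0/7 = 0
  <chi_0*chi_1, chi_6> = (1/7)[1*(1)*conj(1) + 1*(exp(2*I*pi/7))*conj(exp(-2*I*pi/7)) + 1*(exp(4*I*pi/7))*conj(exp(-4*I*pi/7)) + 1*(exp(6*I*pi/7))*conj(exp(-6*I*pi/7)) + 1*(exp(-6*I*pi/7))*conj(exp(6*I*pi/7)) + 1*(exp(-4*I*pi/7))*conj(exp(4*I*pi/7)) + 1*(exp(-2*I*pi/7))*conj(exp(2*I*pi/7))]
      = (1/7)[(1) + (exp(4*I*pi/7)) + (exp(-6*I*pi/7)) + (exp(-2*I*pi/7)) + (exp(2*I*pi/7)) + (exp(6*I*pi/7)) + (exp(-4*I*pi/7))] = 0/7 = 0
(Exp terms are combined using exp(i*s)*conj(exp(i*t)) = exp(i*(s-t)), and sums of them are collapsed using the identity that for every m > 1 the m distinct m-th roots of unity sum to 0, e.g. 1 + exp(2*I*pi/3) + exp(-2*I*pi/3) = 0.)
Hence the multiplicities are chi_1: 1. Dimension check: dim(chi_0)*dim(chi_1) = 1*1 = 1 and sum (mult * dim) = 1*1 = 1.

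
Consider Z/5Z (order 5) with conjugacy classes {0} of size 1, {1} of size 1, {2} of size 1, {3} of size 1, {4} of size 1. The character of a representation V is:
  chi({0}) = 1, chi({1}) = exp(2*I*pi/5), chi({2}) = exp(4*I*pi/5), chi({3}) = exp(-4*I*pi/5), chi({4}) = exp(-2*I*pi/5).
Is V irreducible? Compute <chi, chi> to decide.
Irreducible: <chi, chi> = 1.

Why: <chi, chi> = (1/|G|) sum_C |C| * |chi(C)|^2 = (1/5)[1*|1|^2 + 1*|exp(2*I*pi/5)|^2 + 1*|exp(4*I*pi/5)|^2 + 1*|exp(-4*I*pi/5)|^2 + 1*|exp(-2*I*pi/5)|^2]
  = (1/5)[(1) + (1) + (1) + (1) + (1)] = 5/5 = 1.
(Exp terms are combined using exp(i*s)*conj(exp(i*t)) = exp(i*(s-t)), and sums of them are collapsed using the identity that for every m > 1 the m distinct m-th roots of unity sum to 0, e.g. 1 + exp(2*I*pi/3) + exp(-2*I*pi/3) = 0.)
A character is irreducible iff <chi, chi> = 1, so this representation is irreducible.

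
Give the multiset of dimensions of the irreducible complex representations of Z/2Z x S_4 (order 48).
Dimensions: 1, 1, 1, 1, 2, 2, 3, 3, 3, 3

Proof sketch: There are 10 irreducibles (= number of conjugacy classes). Their dimensions d_i satisfy sum d_i^2 = |G| = 48: 1 + 1 + 1 + 1 + 4 + 4 + 9 + 9 + 9 + 9 = 48. (For the product with Z/2Z: each of the 2 1-dim characters of Z/2Z tensors with each irrep of S_4, giving 2 copies of each S_4-dimension.)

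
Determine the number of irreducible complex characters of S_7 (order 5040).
15

Justification: The number of irreducible complex representations of a finite group equals its number of conjugacy classes. Conjugacy classes in S_7 correspond to cycle types, i.e. partitions of 7; there are p(7) = 15 of them, so S_7 (order 5040) has exactly 15 irreducible complex representations.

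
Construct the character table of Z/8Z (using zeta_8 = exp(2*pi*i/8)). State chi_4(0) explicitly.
Character table of Z/8Z (irreps indexed chi_0,...,chi_7 with chi_k(m) = zeta_8^(k*m), zeta_8 = exp(2*pi*i/8)):
  irrep \ class  {0} (size 1)  {1} (size 1)    {2} (size 1)  {3} (size 1)    {4} (size 1)  {5} (size 1)    {6} (size 1)  {7} (size 1)  
  chi_0          1             1               1             1               1             1               1             1             
  chi_1          1             exp(I*pi/4)     I             exp(3*I*pi/4)   -1            exp(-3*I*pi/4)  -I            exp(-I*pi/4)  
  chi_2          1             I               -1            -I              1             I               -1            -I            
  chi_3          1             exp(3*I*pi/4)   -I            exp(I*pi/4)     -1            exp(-I*pi/4)    I             exp(-3*I*pi/4)
  chi_4          1             -1              1             -1              1             -1              1             -1            
  chi_5          1             exp(-3*I*pi/4)  I             exp(-I*pi/4)    -1            exp(I*pi/4)     -I            exp(3*I*pi/4) 
  chi_6          1             -I              -1            I               1             -I              -1            I             
  chi_7          1             exp(-I*pi/4)    -I            exp(-3*I*pi/4)  -1            exp(3*I*pi/4)   I             exp(I*pi/4)   

Spot check: chi_4(0) = zeta_8^(4*0) = zeta_8^0 = 1.

Solution. Z/8Z is abelian, so all 8 irreducible complex representations are 1-dimensional. They are given by chi_k(m) = zeta_8^(k*m) for k = 0,...,7. Row orthogonality: sum_m chi_k(m) conj(chi_l(m)) = 8 * [k = l].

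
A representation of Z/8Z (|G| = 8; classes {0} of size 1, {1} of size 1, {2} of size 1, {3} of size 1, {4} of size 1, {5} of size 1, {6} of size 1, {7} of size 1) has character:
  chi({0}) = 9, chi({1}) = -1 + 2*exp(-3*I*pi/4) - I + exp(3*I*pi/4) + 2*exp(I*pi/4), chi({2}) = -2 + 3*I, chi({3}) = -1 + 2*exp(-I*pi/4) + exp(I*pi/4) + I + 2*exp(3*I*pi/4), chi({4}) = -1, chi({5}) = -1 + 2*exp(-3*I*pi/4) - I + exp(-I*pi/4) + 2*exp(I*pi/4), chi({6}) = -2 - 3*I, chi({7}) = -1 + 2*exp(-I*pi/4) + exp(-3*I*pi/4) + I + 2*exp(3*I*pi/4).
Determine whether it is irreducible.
Not irreducible (reducible): <chi, chi> = 15 > 1.

Explanation: <chi, chi> = (1/|G|) sum_C |C| * |chi(C)|^2 = (1/8)[1*|9|^2 + 1*|-1 + 2*exp(-3*I*pi/4) - I + exp(3*I*pi/4) + 2*exp(I*pi/4)|^2 + 1*|-2 + 3*I|^2 + 1*|-1 + 2*exp(-I*pi/4) + exp(I*pi/4) + I + 2*exp(3*I*pi/4)|^2 + 1*|-1|^2 + 1*|-1 + 2*exp(-3*I*pi/4) - I + exp(-I*pi/4) + 2*exp(I*pi/4)|^2 + 1*|-2 - 3*I|^2 + 1*|-1 + 2*exp(-I*pi/4) + exp(-3*I*pi/4) + I + 2*exp(3*I*pi/4)|^2]
  = (1/8)[(81) + (3) + (13) + (3) + (1) + (3) + (13) + (3)] = 120/8 = 15.
(Exp terms are combined using exp(i*s)*conj(exp(i*t)) = exp(i*(s-t)), and sums of them are collapsed using the identity that for every m > 1 the m distinct m-th roots of unity sum to 0, e.g. 1 + exp(2*I*pi/3) + exp(-2*I*pi/3) = 0.)
A character is irreducible iff <chi, chi> = 1, so this representation is reducible.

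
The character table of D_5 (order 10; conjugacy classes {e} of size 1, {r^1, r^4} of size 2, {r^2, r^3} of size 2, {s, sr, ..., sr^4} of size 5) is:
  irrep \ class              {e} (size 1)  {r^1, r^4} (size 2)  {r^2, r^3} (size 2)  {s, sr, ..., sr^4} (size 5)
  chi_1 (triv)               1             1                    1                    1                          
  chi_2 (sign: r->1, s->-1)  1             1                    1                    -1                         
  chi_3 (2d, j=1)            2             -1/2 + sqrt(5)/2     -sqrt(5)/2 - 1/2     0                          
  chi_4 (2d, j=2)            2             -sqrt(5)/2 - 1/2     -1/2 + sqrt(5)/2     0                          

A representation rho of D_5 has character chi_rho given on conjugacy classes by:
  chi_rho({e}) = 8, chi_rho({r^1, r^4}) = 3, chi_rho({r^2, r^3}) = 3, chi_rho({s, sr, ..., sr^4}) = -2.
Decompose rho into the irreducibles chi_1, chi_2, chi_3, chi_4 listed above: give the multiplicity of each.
Multiplicities: chi_1: 1, chi_2: 3, chi_3: 1, chi_4: 1.

Derivation: Use <chi_rho, chi> = (1/|G|) sum_C |C| * chi_rho(C) * conj(chi(C)) with |G| = 10 for each irreducible chi in the table:
  <chi_rho, chi_1> = (1/10)[1*(8)*conj(1) + 2*(3)*conj(1) + 2*(3)*conj(1) + 5*(-2)*conj(1)]
      = (1/10)[(8) + (6) + (6) + (-10)] = 10/10 = 1
  <chi_rho, chi_2> = (1/10)[1*(8)*conj(1) + 2*(3)*conj(1) + 2*(3)*conj(1) + 5*(-2)*conj(-1)]
      = (1/10)[(8) + (6) + (6) + (10)] = 30/10 = 3
  <chi_rho, chi_3> = (1/10)[1*(8)*conj(2) + 2*(3)*conj(-1/2 + sqrt(5)/2) + 2*(3)*conj(-sqrt(5)/2 - 1/2) + 5*(-2)*conj(0)]
      = (1/10)[(16) + (-3 + 3*sqrt(5)) + (-3*sqrt(5) - 3) + (0)] = 10/10 = 1
  <chi_rho, chi_4> = (1/10)[1*(8)*conj(2) + 2*(3)*conj(-sqrt(5)/2 - 1/2) + 2*(3)*conj(-1/2 + sqrt(5)/2) + 5*(-2)*conj(0)]
      = (1/10)[(16) + (-3*sqrt(5) - 3) + (-3 + 3*sqrt(5)) + (0)] = 10/10 = 1
Dimension check: dim(rho) = sum (mult * dim) = 1*1 + 3*1 + 1*2 + 1*2 = 8 = chi_rho(e) = 8.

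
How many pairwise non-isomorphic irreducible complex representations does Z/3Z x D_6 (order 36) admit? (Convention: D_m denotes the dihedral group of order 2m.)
18

Proof sketch: The number of irreducible complex representations of a finite group equals its number of conjugacy classes. For a direct product, #classes(G x H) = #classes(G) * #classes(H). Z/3Z has 3 classes (abelian), D_6 has 6 classes, so 3 * 6 = 18, so Z/3Z x D_6 (order 36) has exactly 18 irreducible complex representations.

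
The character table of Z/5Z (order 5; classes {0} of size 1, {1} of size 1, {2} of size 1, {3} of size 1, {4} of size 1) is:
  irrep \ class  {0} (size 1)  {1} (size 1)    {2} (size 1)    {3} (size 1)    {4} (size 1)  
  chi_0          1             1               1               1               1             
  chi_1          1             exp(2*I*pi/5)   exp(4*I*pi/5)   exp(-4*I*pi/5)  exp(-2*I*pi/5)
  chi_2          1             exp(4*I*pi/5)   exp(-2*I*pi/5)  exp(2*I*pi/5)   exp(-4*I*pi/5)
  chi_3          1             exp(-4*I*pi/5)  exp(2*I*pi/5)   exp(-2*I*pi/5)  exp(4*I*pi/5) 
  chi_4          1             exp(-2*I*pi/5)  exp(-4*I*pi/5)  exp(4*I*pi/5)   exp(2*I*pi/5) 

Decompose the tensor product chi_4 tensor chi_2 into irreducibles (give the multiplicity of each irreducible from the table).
chi_4 tensor chi_2 = chi_1 (all other irreducibles have multiplicity 0).

Argument: The character of a tensor product is the pointwise product (chi_4 * chi_2)(C) = chi_4(C) * chi_2(C):
  {0}: (1)*(1), {1}: (exp(-2*I*pi/5))*(exp(4*I*pi/5)), {2}: (exp(-4*I*pi/5))*(exp(-2*I*pi/5)), {3}: (exp(4*I*pi/5))*(exp(2*I*pi/5)), {4}: (exp(2*I*pi/5))*(exp(-4*I*pi/5))
so (chi_4 * chi_2) takes values
  {0} -> 1, {1} -> exp(2*I*pi/5), {2} -> exp(4*I*pi/5), {3} -> exp(-4*I*pi/5), {4} -> exp(-2*I*pi/5).
Now take the inner product of this character with each irreducible chi from the table, <chi_4*chi_2, chi> = (1/5) sum_C |C| (chi_4*chi_2)(C) conj(chi(C)):
  <chi_4*chi_2, chi_0> = (1/5)[1*(1)*conj(1) + 1*(exp(2*I*pi/5))*conj(1) + 1*(exp(4*I*pi/5))*conj(1) + 1*(exp(-4*I*pi/5))*conj(1) + 1*(exp(-2*I*pi/5))*conj(1)]
      = (1/5)[(1) + (exp(2*I*pi/5)) + (exp(4*I*pi/5)) + (exp(-4*I*pi/5)) + (exp(-2*I*pi/5))] = 0/5 = 0
  <chi_4*chi_2, chi_1> = (1/5)[1*(1)*conj(1) + 1*(exp(2*I*pi/5))*conj(exp(2*I*pi/5)) + 1*(exp(4*I*pi/5))*conj(exp(4*I*pi/5)) + 1*(exp(-4*I*pi/5))*conj(exp(-4*I*pi/5)) + 1*(exp(-2*I*pi/5))*conj(exp(-2*I*pi/5))]
      = (1/5)[(1) + (1) + (1) + (1) + (1)] = 5/5 = 1
  <chi_4*chi_2, chi_2> = (1/5)[1*(1)*conj(1) + 1*(exp(2*I*pi/5))*conj(exp(4*I*pi/5)) + 1*(exp(4*I*pi/5))*conj(exp(-2*I*pi/5)) + 1*(exp(-4*I*pi/5))*conj(exp(2*I*pi/5)) + 1*(exp(-2*I*pi/5))*conj(exp(-4*I*pi/5))]
      = (1/5)[(1) + (exp(-2*I*pi/5)) + (exp(-4*I*pi/5)) + (exp(4*I*pi/5)) + (exp(2*I*pi/5))] = 0/5 = 0
  <chi_4*chi_2, chi_3> = (1/5)[1*(1)*conj(1) + 1*(exp(2*I*pi/5))*conj(exp(-4*I*pi/5)) + 1*(exp(4*I*pi/5))*conj(exp(2*I*pi/5)) + 1*(exp(-4*I*pi/5))*conj(exp(-2*I*pi/5)) + 1*(exp(-2*I*pi/5))*conj(exp(4*I*pi/5))]
      = (1/5)[(1) + (exp(-4*I*pi/5)) + (exp(2*I*pi/5)) + (exp(-2*I*pi/5)) + (exp(4*I*pi/5))] = 0/5 = 0
  <chi_4*chi_2, chi_4> = (1/5)[1*(1)*conj(1) + 1*(exp(2*I*pi/5))*conj(exp(-2*I*pi/5)) + 1*(exp(4*I*pi/5))*conj(exp(-4*I*pi/5)) + 1*(exp(-4*I*pi/5))*conj(exp(4*I*pi/5)) + 1*(exp(-2*I*pi/5))*conj(exp(2*I*pi/5))]
      = (1/5)[(1) + (exp(4*I*pi/5)) + (exp(-2*I*pi/5)) + (exp(2*I*pi/5)) + (exp(-4*I*pi/5))] = 0/5 = 0
(Exp terms are combined using exp(i*s)*conj(exp(i*t)) = exp(i*(s-t)), and sums of them are collapsed using the identity that for every m > 1 the m distinct m-th roots of unity sum to 0, e.g. 1 + exp(2*I*pi/3) + exp(-2*I*pi/3) = 0.)
Hence the multiplicities are chi_1: 1. Dimension check: dim(chi_4)*dim(chi_2) = 1*1 = 1 and sum (mult * dim) = 1*1 = 1.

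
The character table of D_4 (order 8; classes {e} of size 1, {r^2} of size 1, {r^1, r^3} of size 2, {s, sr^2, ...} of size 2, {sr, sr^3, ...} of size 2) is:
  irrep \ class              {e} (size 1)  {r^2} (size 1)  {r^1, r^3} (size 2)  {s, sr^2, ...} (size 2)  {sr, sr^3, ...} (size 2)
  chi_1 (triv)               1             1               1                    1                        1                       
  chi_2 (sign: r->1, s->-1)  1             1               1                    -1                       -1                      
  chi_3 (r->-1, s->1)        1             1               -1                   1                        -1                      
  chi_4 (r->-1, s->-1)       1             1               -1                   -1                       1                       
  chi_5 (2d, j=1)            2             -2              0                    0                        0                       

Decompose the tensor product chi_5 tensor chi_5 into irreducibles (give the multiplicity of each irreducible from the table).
chi_5 tensor chi_5 = chi_1 + chi_2 + chi_3 + chi_4 (all other irreducibles have multiplicity 0).

The character of a tensor product is the pointwise product (chi_5 * chi_5)(C) = chi_5(C) * chi_5(C):
  {e}: (2)*(2), {r^2}: (-2)*(-2), {r^1, r^3}: (0)*(0), {s, sr^2, ...}: (0)*(0), {sr, sr^3, ...}: (0)*(0)
so (chi_5 * chi_5) takes values
  {e} -> 4, {r^2} -> 4, {r^1, r^3} -> 0, {s, sr^2, ...} -> 0, {sr, sr^3, ...} -> 0.
Now take the inner product of this character with each irreducible chi from the table, <chi_5*chi_5, chi> = (1/8) sum_C |C| (chi_5*chi_5)(C) conj(chi(C)):
  <chi_5*chi_5, chi_1> = (1/8)[1*(4)*conj(1) + 1*(4)*conj(1) + 2*(0)*conj(1) + 2*(0)*conj(1) + 2*(0)*conj(1)]
      = (1/8)[(4) + (4) + (0) + (0) + (0)] = 8/8 = 1
  <chi_5*chi_5, chi_2> = (1/8)[1*(4)*conj(1) + 1*(4)*conj(1) + 2*(0)*conj(1) + 2*(0)*conj(-1) + 2*(0)*conj(-1)]
      = (1/8)[(4) + (4) + (0) + (0) + (0)] = 8/8 = 1
  <chi_5*chi_5, chi_3> = (1/8)[1*(4)*conj(1) + 1*(4)*conj(1) + 2*(0)*conj(-1) + 2*(0)*conj(1) + 2*(0)*conj(-1)]
      = (1/8)[(4) + (4) + (0) + (0) + (0)] = 8/8 = 1
  <chi_5*chi_5, chi_4> = (1/8)[1*(4)*conj(1) + 1*(4)*conj(1) + 2*(0)*conj(-1) + 2*(0)*conj(-1) + 2*(0)*conj(1)]
      = (1/8)[(4) + (4) + (0) + (0) + (0)] = 8/8 = 1
  <chi_5*chi_5, chi_5> = (1/8)[1*(4)*conj(2) + 1*(4)*conj(-2) + 2*(0)*conj(0) + 2*(0)*conj(0) + 2*(0)*conj(0)]
      = (1/8)[(8) + (-8) + (0) + (0) + (0)] = 0/8 = 0
Hence the multiplicities are chi_1: 1, chi_2: 1, chi_3: 1, chi_4: 1. Dimension check: dim(chi_5)*dim(chi_5) = 2*2 = 4 and sum (mult * dim) = 1*1 + 1*1 + 1*1 + 1*1 = 4.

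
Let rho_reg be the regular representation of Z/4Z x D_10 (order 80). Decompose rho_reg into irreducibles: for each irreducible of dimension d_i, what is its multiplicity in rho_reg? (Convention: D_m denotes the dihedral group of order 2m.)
Each irreducible V_i of dimension d_i appears with multiplicity d_i, i.e. rho_reg = (direct sum over all irreducibles V_i) d_i V_i. The irreducible dimensions for Z/4Z x D_10 are 1, 1, 1, 1, 1, 1, 1, 1, 1, 1, 1, 1, 1, 1, 1, 1, 2, 2, 2, 2, 2, 2, 2, 2, 2, 2, 2, 2, 2, 2, 2, 2: 16 irreducibles of dimension 1, each with multiplicity 1; 16 irreducibles of dimension 2, each with multiplicity 2. Total dimension 16*1*1 + 16*2*2 = 80 = |G|.

Details: General theorem: in the regular representation of a finite group G, each irreducible appears with multiplicity equal to its dimension. Check: dim(rho_reg) = sum d_i^2 = 1 + 1 + 1 + 1 + 1 + 1 + 1 + 1 + 1 + 1 + 1 + 1 + 1 + 1 + 1 + 1 + 4 + 4 + 4 + 4 + 4 + 4 + 4 + 4 + 4 + 4 + 4 + 4 + 4 + 4 + 4 + 4 = 80 = |G|.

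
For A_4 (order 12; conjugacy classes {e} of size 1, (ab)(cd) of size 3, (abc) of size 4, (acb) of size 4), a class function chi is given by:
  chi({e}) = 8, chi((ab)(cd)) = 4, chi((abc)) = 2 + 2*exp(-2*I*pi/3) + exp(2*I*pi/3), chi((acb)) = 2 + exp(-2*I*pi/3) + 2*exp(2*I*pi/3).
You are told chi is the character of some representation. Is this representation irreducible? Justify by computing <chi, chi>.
Not irreducible (reducible): <chi, chi> = 10 > 1.

Derivation: <chi, chi> = (1/|G|) sum_C |C| * |chi(C)|^2 = (1/12)[1*|8|^2 + 3*|4|^2 + 4*|2 + 2*exp(-2*I*pi/3) + exp(2*I*pi/3)|^2 + 4*|2 + exp(-2*I*pi/3) + 2*exp(2*I*pi/3)|^2]
  = (1/12)[(64) + (48) + (4) + (4)] = 120/12 = 10.
(Exp terms are combined using exp(i*s)*conj(exp(i*t)) = exp(i*(s-t)), and sums of them are collapsed using the identity that for every m > 1 the m distinct m-th roots of unity sum to 0, e.g. 1 + exp(2*I*pi/3) + exp(-2*I*pi/3) = 0.)
A character is irreducible iff <chi, chi> = 1, so this representation is reducible.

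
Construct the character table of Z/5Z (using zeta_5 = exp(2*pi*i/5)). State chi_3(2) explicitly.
Character table of Z/5Z (irreps indexed chi_0,...,chi_4 with chi_k(m) = zeta_5^(k*m), zeta_5 = exp(2*pi*i/5)):
  irrep \ class  {0} (size 1)  {1} (size 1)    {2} (size 1)    {3} (size 1)    {4} (size 1)  
  chi_0          1             1               1               1               1             
  chi_1          1             exp(2*I*pi/5)   exp(4*I*pi/5)   exp(-4*I*pi/5)  exp(-2*I*pi/5)
  chi_2          1             exp(4*I*pi/5)   exp(-2*I*pi/5)  exp(2*I*pi/5)   exp(-4*I*pi/5)
  chi_3          1             exp(-4*I*pi/5)  exp(2*I*pi/5)   exp(-2*I*pi/5)  exp(4*I*pi/5) 
  chi_4          1             exp(-2*I*pi/5)  exp(-4*I*pi/5)  exp(4*I*pi/5)   exp(2*I*pi/5) 

Spot check: chi_3(2) = zeta_5^(3*2) = zeta_5^6 = exp(2*I*pi/5).

Z/5Z is abelian, so all 5 irreducible complex representations are 1-dimensional. They are given by chi_k(m) = zeta_5^(k*m) for k = 0,...,4. Row orthogonality: sum_m chi_k(m) conj(chi_l(m)) = 5 * [k = l].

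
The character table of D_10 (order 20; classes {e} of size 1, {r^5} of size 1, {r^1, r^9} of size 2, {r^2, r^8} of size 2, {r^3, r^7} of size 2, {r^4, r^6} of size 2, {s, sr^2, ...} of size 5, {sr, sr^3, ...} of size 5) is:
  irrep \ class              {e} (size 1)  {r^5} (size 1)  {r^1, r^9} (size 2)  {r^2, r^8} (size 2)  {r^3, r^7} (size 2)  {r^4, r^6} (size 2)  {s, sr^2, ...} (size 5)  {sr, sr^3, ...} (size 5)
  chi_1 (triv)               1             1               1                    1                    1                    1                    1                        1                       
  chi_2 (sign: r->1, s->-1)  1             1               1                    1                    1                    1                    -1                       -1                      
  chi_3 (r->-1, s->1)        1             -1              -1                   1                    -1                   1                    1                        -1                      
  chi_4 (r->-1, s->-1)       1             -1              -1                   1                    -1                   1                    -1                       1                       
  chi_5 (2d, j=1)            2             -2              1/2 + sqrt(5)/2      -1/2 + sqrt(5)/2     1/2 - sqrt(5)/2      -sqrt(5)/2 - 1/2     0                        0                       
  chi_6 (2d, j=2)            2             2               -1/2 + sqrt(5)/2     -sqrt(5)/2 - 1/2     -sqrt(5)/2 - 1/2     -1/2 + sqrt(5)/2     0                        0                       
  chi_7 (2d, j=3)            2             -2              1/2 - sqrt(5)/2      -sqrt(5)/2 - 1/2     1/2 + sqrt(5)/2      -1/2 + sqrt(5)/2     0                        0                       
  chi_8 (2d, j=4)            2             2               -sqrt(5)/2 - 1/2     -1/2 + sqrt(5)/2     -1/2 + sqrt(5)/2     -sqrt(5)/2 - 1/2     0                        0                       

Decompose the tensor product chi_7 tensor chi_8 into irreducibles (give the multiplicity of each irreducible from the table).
chi_7 tensor chi_8 = chi_5 + chi_7 (all other irreducibles have multiplicity 0).

Solution. The character of a tensor product is the pointwise product (chi_7 * chi_8)(C) = chi_7(C) * chi_8(C):
  {e}: (2)*(2), {r^5}: (-2)*(2), {r^1, r^9}: (1/2 - sqrt(5)/2)*(-sqrt(5)/2 - 1/2), {r^2, r^8}: (-sqrt(5)/2 - 1/2)*(-1/2 + sqrt(5)/2), {r^3, r^7}: (1/2 + sqrt(5)/2)*(-1/2 + sqrt(5)/2), {r^4, r^6}: (-1/2 + sqrt(5)/2)*(-sqrt(5)/2 - 1/2), {s, sr^2, ...}: (0)*(0), {sr, sr^3, ...}: (0)*(0)
so (chi_7 * chi_8) takes values
  {e} -> 4, {r^5} -> -4, {r^1, r^9} -> 1, {r^2, r^8} -> -1, {r^3, r^7} -> 1, {r^4, r^6} -> -1, {s, sr^2, ...} -> 0, {sr, sr^3, ...} -> 0.
Now take the inner product of this character with each irreducible chi from the table, <chi_7*chi_8, chi> = (1/20) sum_C |C| (chi_7*chi_8)(C) conj(chi(C)):
  <chi_7*chi_8, chi_1> = (1/20)[1*(4)*conj(1) + 1*(-4)*conj(1) + 2*(1)*conj(1) + 2*(-1)*conj(1) + 2*(1)*conj(1) + 2*(-1)*conj(1) + 5*(0)*conj(1) + 5*(0)*conj(1)]
      = (1/20)[(4) + (-4) + (2) + (-2) + (2) + (-2) + (0) + (0)] = 0/20 = 0
  <chi_7*chi_8, chi_2> = (1/20)[1*(4)*conj(1) + 1*(-4)*conj(1) + 2*(1)*conj(1) + 2*(-1)*conj(1) + 2*(1)*conj(1) + 2*(-1)*conj(1) + 5*(0)*conj(-1) + 5*(0)*conj(-1)]
      = (1/20)[(4) + (-4) + (2) + (-2) + (2) + (-2) + (0) + (0)] = 0/20 = 0
  <chi_7*chi_8, chi_3> = (1/20)[1*(4)*conj(1) + 1*(-4)*conj(-1) + 2*(1)*conj(-1) + 2*(-1)*conj(1) + 2*(1)*conj(-1) + 2*(-1)*conj(1) + 5*(0)*conj(1) + 5*(0)*conj(-1)]
      = (1/20)[(4) + (4) + (-2) + (-2) + (-2) + (-2) + (0) + (0)] = 0/20 = 0
  <chi_7*chi_8, chi_4> = (1/20)[1*(4)*conj(1) + 1*(-4)*conj(-1) + 2*(1)*conj(-1) + 2*(-1)*conj(1) + 2*(1)*conj(-1) + 2*(-1)*conj(1) + 5*(0)*conj(-1) + 5*(0)*conj(1)]
      = (1/20)[(4) + (4) + (-2) + (-2) + (-2) + (-2) + (0) + (0)] = 0/20 = 0
  <chi_7*chi_8, chi_5> = (1/20)[1*(4)*conj(2) + 1*(-4)*conj(-2) + 2*(1)*conj(1/2 + sqrt(5)/2) + 2*(-1)*conj(-1/2 + sqrt(5)/2) + 2*(1)*conj(1/2 - sqrt(5)/2) + 2*(-1)*conj(-sqrt(5)/2 - 1/2) + 5*(0)*conj(0) + 5*(0)*conj(0)]
      = (1/20)[(8) + (8) + (1 + sqrt(5)) + (1 - sqrt(5)) + (1 - sqrt(5)) + (1 + sqrt(5)) + (0) + (0)] = 20/20 = 1
  <chi_7*chi_8, chi_6> = (1/20)[1*(4)*conj(2) + 1*(-4)*conj(2) + 2*(1)*conj(-1/2 + sqrt(5)/2) + 2*(-1)*conj(-sqrt(5)/2 - 1/2) + 2*(1)*conj(-sqrt(5)/2 - 1/2) + 2*(-1)*conj(-1/2 + sqrt(5)/2) + 5*(0)*conj(0) + 5*(0)*conj(0)]
      = (1/20)[(8) + (-8) + (-1 + sqrt(5)) + (1 + sqrt(5)) + (-sqrt(5) - 1) + (1 - sqrt(5)) + (0) + (0)] = 0/20 = 0
  <chi_7*chi_8, chi_7> = (1/20)[1*(4)*conj(2) + 1*(-4)*conj(-2) + 2*(1)*conj(1/2 - sqrt(5)/2) + 2*(-1)*conj(-sqrt(5)/2 - 1/2) + 2*(1)*conj(1/2 + sqrt(5)/2) + 2*(-1)*conj(-1/2 + sqrt(5)/2) + 5*(0)*conj(0) + 5*(0)*conj(0)]
      = (1/20)[(8) + (8) + (1 - sqrt(5)) + (1 + sqrt(5)) + (1 + sqrt(5)) + (1 - sqrt(5)) + (0) + (0)] = 20/20 = 1
  <chi_7*chi_8, chi_8> = (1/20)[1*(4)*conj(2) + 1*(-4)*conj(2) + 2*(1)*conj(-sqrt(5)/2 - 1/2) + 2*(-1)*conj(-1/2 + sqrt(5)/2) + 2*(1)*conj(-1/2 + sqrt(5)/2) + 2*(-1)*conj(-sqrt(5)/2 - 1/2) + 5*(0)*conj(0) + 5*(0)*conj(0)]
      = (1/20)[(8) + (-8) + (-sqrt(5) - 1) + (1 - sqrt(5)) + (-1 + sqrt(5)) + (1 + sqrt(5)) + (0) + (0)] = 0/20 = 0
Hence the multiplicities are chi_5: 1, chi_7: 1. Dimension check: dim(chi_7)*dim(chi_8) = 2*2 = 4 and sum (mult * dim) = 1*2 + 1*2 = 4.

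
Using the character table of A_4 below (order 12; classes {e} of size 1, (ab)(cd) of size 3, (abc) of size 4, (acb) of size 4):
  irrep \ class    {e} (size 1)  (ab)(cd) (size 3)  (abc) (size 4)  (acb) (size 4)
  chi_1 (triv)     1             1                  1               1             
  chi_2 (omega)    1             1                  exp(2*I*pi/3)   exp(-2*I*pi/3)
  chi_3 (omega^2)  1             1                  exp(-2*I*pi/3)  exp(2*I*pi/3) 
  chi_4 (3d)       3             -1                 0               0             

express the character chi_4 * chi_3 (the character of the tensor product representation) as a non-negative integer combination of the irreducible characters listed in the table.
chi_4 tensor chi_3 = chi_4 (all other irreducibles have multiplicity 0).

Proof sketch: The character of a tensor product is the pointwise product (chi_4 * chi_3)(C) = chi_4(C) * chi_3(C):
  {e}: (3)*(1), (ab)(cd): (-1)*(1), (abc): (0)*(exp(-2*I*pi/3)), (acb): (0)*(exp(2*I*pi/3))
so (chi_4 * chi_3) takes values
  {e} -> 3, (ab)(cd) -> -1, (abc) -> 0, (acb) -> 0.
Now take the inner product of this character with each irreducible chi from the table, <chi_4*chi_3, chi> = (1/12) sum_C |C| (chi_4*chi_3)(C) conj(chi(C)):
  <chi_4*chi_3, chi_1> = (1/12)[1*(3)*conj(1) + 3*(-1)*conj(1) + 4*(0)*conj(1) + 4*(0)*conj(1)]
      = (1/12)[(3) + (-3) + (0) + (0)] = 0/12 = 0
  <chi_4*chi_3, chi_2> = (1/12)[1*(3)*conj(1) + 3*(-1)*conj(1) + 4*(0)*conj(exp(2*I*pi/3)) + 4*(0)*conj(exp(-2*I*pi/3))]
      = (1/12)[(3) + (-3) + (0) + (0)] = 0/12 = 0
  <chi_4*chi_3, chi_3> = (1/12)[1*(3)*conj(1) + 3*(-1)*conj(1) + 4*(0)*conj(exp(-2*I*pi/3)) + 4*(0)*conj(exp(2*I*pi/3))]
      = (1/12)[(3) + (-3) + (0) + (0)] = 0/12 = 0
  <chi_4*chi_3, chi_4> = (1/12)[1*(3)*conj(3) + 3*(-1)*conj(-1) + 4*(0)*conj(0) + 4*(0)*conj(0)]
      = (1/12)[(9) + (3) + (0) + (0)] = 12/12 = 1
(Exp terms are combined using exp(i*s)*conj(exp(i*t)) = exp(i*(s-t)), and sums of them are collapsed using the identity that for every m > 1 the m distinct m-th roots of unity sum to 0, e.g. 1 + exp(2*I*pi/3) + exp(-2*I*pi/3) = 0.)
Hence the multiplicities are chi_4: 1. Dimension check: dim(chi_4)*dim(chi_3) = 3*1 = 3 and sum (mult * dim) = 1*3 = 3.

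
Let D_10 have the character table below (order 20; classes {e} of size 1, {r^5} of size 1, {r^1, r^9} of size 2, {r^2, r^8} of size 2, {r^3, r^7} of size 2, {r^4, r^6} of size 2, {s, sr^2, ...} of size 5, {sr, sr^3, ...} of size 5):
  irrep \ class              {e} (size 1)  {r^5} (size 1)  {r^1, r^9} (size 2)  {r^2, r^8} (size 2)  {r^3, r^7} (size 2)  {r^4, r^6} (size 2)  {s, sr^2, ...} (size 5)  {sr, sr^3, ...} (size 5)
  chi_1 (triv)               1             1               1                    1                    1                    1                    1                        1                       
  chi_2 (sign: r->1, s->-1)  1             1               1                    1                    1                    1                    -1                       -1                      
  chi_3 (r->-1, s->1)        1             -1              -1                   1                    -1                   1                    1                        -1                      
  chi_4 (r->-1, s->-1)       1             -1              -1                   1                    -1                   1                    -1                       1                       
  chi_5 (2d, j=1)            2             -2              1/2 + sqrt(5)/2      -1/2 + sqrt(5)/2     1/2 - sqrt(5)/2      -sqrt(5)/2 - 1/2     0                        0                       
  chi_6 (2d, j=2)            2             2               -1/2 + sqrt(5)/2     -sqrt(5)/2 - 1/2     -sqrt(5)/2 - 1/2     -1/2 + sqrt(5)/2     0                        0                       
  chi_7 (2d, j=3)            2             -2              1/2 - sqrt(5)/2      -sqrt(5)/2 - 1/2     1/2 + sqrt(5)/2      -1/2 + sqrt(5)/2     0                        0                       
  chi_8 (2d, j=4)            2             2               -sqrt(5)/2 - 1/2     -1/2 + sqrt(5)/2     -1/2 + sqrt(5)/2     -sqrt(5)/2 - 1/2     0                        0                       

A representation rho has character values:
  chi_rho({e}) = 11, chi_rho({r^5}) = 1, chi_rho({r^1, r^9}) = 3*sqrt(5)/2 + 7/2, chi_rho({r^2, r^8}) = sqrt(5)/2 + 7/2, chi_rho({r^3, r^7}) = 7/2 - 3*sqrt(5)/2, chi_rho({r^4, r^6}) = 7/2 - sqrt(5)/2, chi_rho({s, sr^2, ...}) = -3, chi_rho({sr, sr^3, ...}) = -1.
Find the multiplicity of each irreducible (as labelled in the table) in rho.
Multiplicities: chi_1: 1, chi_2: 3, chi_3: 0, chi_4: 1, chi_5: 2, chi_6: 1, chi_7: 0, chi_8: 0.

Derivation: Use <chi_rho, chi> = (1/|G|) sum_C |C| * chi_rho(C) * conj(chi(C)) with |G| = 20 for each irreducible chi in the table:
  <chi_rho, chi_1> = (1/20)[1*(11)*conj(1) + 1*(1)*conj(1) + 2*(3*sqrt(5)/2 + 7/2)*conj(1) + 2*(sqrt(5)/2 + 7/2)*conj(1) + 2*(7/2 - 3*sqrt(5)/2)*conj(1) + 2*(7/2 - sqrt(5)/2)*conj(1) + 5*(-3)*conj(1) + 5*(-1)*conj(1)]
      = (1/20)[(11) + (1) + (3*sqrt(5) + 7) + (sqrt(5) + 7) + (7 - 3*sqrt(5)) + (7 - sqrt(5)) + (-15) + (-5)] = 20/20 = 1
  <chi_rho, chi_2> = (1/20)[1*(11)*conj(1) + 1*(1)*conj(1) + 2*(3*sqrt(5)/2 + 7/2)*conj(1) + 2*(sqrt(5)/2 + 7/2)*conj(1) + 2*(7/2 - 3*sqrt(5)/2)*conj(1) + 2*(7/2 - sqrt(5)/2)*conj(1) + 5*(-3)*conj(-1) + 5*(-1)*conj(-1)]
      = (1/20)[(11) + (1) + (3*sqrt(5) + 7) + (sqrt(5) + 7) + (7 - 3*sqrt(5)) + (7 - sqrt(5)) + (15) + (5)] = 60/20 = 3
  <chi_rho, chi_3> = (1/20)[1*(11)*conj(1) + 1*(1)*conj(-1) + 2*(3*sqrt(5)/2 + 7/2)*conj(-1) + 2*(sqrt(5)/2 + 7/2)*conj(1) + 2*(7/2 - 3*sqrt(5)/2)*conj(-1) + 2*(7/2 - sqrt(5)/2)*conj(1) + 5*(-3)*conj(1) + 5*(-1)*conj(-1)]
      = (1/20)[(11) + (-1) + (-7 - 3*sqrt(5)) + (sqrt(5) + 7) + (-7 + 3*sqrt(5)) + (7 - sqrt(5)) + (-15) + (5)] = 0/20 = 0
  <chi_rho, chi_4> = (1/20)[1*(11)*conj(1) + 1*(1)*conj(-1) + 2*(3*sqrt(5)/2 + 7/2)*conj(-1) + 2*(sqrt(5)/2 + 7/2)*conj(1) + 2*(7/2 - 3*sqrt(5)/2)*conj(-1) + 2*(7/2 - sqrt(5)/2)*conj(1) + 5*(-3)*conj(-1) + 5*(-1)*conj(1)]
      = (1/20)[(11) + (-1) + (-7 - 3*sqrt(5)) + (sqrt(5) + 7) + (-7 + 3*sqrt(5)) + (7 - sqrt(5)) + (15) + (-5)] = 20/20 = 1
  <chi_rho, chi_5> = (1/20)[1*(11)*conj(2) + 1*(1)*conj(-2) + 2*(3*sqrt(5)/2 + 7/2)*conj(1/2 + sqrt(5)/2) + 2*(sqrt(5)/2 + 7/2)*conj(-1/2 + sqrt(5)/2) + 2*(7/2 - 3*sqrt(5)/2)*conj(1/2 - sqrt(5)/2) + 2*(7/2 - sqrt(5)/2)*conj(-sqrt(5)/2 - 1/2) + 5*(-3)*conj(0) + 5*(-1)*conj(0)]
      = (1/20)[(22) + (-2) + (11 + 5*sqrt(5)) + (-1 + 3*sqrt(5)) + (11 - 5*sqrt(5)) + (-3*sqrt(5) - 1) + (0) + (0)] = 40/20 = 2
  <chi_rho, chi_6> = (1/20)[1*(11)*conj(2) + 1*(1)*conj(2) + 2*(3*sqrt(5)/2 + 7/2)*conj(-1/2 + sqrt(5)/2) + 2*(sqrt(5)/2 + 7/2)*conj(-sqrt(5)/2 - 1/2) + 2*(7/2 - 3*sqrt(5)/2)*conj(-sqrt(5)/2 - 1/2) + 2*(7/2 - sqrt(5)/2)*conj(-1/2 + sqrt(5)/2) + 5*(-3)*conj(0) + 5*(-1)*conj(0)]
      = (1/20)[(22) + (2) + (4 + 2*sqrt(5)) + (-4*sqrt(5) - 6) + (4 - 2*sqrt(5)) + (-6 + 4*sqrt(5)) + (0) + (0)] = 20/20 = 1
  <chi_rho, chi_7> = (1/20)[1*(11)*conj(2) + 1*(1)*conj(-2) + 2*(3*sqrt(5)/2 + 7/2)*conj(1/2 - sqrt(5)/2) + 2*(sqrt(5)/2 + 7/2)*conj(-sqrt(5)/2 - 1/2) + 2*(7/2 - 3*sqrt(5)/2)*conj(1/2 + sqrt(5)/2) + 2*(7/2 - sqrt(5)/2)*conj(-1/2 + sqrt(5)/2) + 5*(-3)*conj(0) + 5*(-1)*conj(0)]
      = (1/20)[(22) + (-2) + (-2*sqrt(5) - 4) + (-4*sqrt(5) - 6) + (-4 + 2*sqrt(5)) + (-6 + 4*sqrt(5)) + (0) + (0)] = 0/20 = 0
  <chi_rho, chi_8> = (1/20)[1*(11)*conj(2) + 1*(1)*conj(2) + 2*(3*sqrt(5)/2 + 7/2)*conj(-sqrt(5)/2 - 1/2) + 2*(sqrt(5)/2 + 7/2)*conj(-1/2 + sqrt(5)/2) + 2*(7/2 - 3*sqrt(5)/2)*conj(-1/2 + sqrt(5)/2) + 2*(7/2 - sqrt(5)/2)*conj(-sqrt(5)/2 - 1/2) + 5*(-3)*conj(0) + 5*(-1)*conj(0)]
      = (1/20)[(22) + (2) + (-5*sqrt(5) - 11) + (-1 + 3*sqrt(5)) + (-11 + 5*sqrt(5)) + (-3*sqrt(5) - 1) + (0) + (0)] = 0/20 = 0
Dimension check: dim(rho) = sum (mult * dim) = 1*1 + 3*1 + 0*1 + 1*1 + 2*2 + 1*2 + 0*2 + 0*2 = 11 = chi_rho(e) = 11.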